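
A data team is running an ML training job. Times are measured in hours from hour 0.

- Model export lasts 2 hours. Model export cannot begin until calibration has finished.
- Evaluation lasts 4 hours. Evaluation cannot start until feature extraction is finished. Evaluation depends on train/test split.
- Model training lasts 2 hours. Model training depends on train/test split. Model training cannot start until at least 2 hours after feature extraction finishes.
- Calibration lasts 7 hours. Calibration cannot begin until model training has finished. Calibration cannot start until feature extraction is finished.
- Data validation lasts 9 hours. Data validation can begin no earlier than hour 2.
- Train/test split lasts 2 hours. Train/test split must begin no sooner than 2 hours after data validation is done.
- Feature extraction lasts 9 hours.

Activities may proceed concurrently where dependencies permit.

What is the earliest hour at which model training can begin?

Nothing blocks feature extraction, so it runs from hour 0 to hour 9.
Data validation cannot begin until its own release at hour 2. It runs from hour 2 to 2 + 9 = hour 11.
Train/test split cannot begin until data validation (finishes hour 11, plus 2-hour gap → hour 13). It runs from hour 13 to 13 + 2 = hour 15.
Model training waits on train/test split (finishes hour 15); feature extraction (finishes hour 9, plus 2-hour gap → hour 11). The latest of these is hour 15, which is the earliest model training can start.

15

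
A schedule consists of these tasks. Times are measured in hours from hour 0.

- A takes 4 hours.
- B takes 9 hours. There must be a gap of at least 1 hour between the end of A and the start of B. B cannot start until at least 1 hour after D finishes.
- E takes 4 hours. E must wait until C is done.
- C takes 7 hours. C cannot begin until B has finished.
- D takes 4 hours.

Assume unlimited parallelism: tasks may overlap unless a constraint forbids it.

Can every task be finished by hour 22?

No

Nothing blocks D, so it runs from hour 0 to hour 4.
A has no prerequisites, so it starts at hour 0 and finishes at hour 4.
B cannot start until A (finishes hour 4, plus 1-hour gap → hour 5); D (finishes hour 4, plus 1-hour gap → hour 5). The controlling bound is hour 5, so B finishes at 5 + 9 = hour 14.
After B (finishes hour 14), C can start at hour 14 and finishes at hour 21.
E cannot begin until C (finishes hour 21). It runs from hour 21 to 21 + 4 = hour 25.
The earliest everything can be done is hour 25, which is after the deadline of 22, so it is not possible.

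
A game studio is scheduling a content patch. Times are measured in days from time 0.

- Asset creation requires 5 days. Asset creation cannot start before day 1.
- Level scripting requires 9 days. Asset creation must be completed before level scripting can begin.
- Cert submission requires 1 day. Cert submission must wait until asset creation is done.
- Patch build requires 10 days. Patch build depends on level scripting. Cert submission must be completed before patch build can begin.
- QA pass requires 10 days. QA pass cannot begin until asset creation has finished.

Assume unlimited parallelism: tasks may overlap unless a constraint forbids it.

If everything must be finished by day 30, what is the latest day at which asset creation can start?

Patch build has no dependents, so it just needs to finish by day 30. Starting by 30 − 10 = day 20 achieves that.
Level scripting must finish before patch build (must start by day 20). With a 9-day duration, level scripting must start by 20 − 9 = day 11.
To finish by day 30, QA pass (duration 10) must start no later than day 20.
Cert submission has to be done before patch build (must start by day 20). That means finishing by day 20, i.e. starting by 20 − 1 = day 19.
Asset creation has several dependents: level scripting (must start by day 11); QA pass (must start by day 20); cert submission (must start by day 19). The earliest of those limits is day 11, so asset creation must start by 11 − 5 = day 6.

6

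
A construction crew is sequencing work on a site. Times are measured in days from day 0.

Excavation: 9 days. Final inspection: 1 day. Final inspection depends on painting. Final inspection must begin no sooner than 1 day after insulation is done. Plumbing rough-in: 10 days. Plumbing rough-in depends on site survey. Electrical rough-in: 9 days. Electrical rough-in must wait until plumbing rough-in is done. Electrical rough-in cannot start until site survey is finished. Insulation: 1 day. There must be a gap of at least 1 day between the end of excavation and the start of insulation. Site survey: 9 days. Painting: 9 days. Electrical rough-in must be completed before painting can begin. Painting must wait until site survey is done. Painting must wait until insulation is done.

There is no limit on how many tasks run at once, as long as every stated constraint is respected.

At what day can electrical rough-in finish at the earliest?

28

Site survey can start immediately at day 0; it finishes at day 9.
Plumbing rough-in cannot begin until site survey (finishes day 9). It runs from day 9 to 9 + 10 = day 19.
Electrical rough-in has to wait for plumbing rough-in (finishes day 19); site survey (finishes day 9). The latest of these is day 19, so electrical rough-in runs day 19 to 19 + 9 = day 28.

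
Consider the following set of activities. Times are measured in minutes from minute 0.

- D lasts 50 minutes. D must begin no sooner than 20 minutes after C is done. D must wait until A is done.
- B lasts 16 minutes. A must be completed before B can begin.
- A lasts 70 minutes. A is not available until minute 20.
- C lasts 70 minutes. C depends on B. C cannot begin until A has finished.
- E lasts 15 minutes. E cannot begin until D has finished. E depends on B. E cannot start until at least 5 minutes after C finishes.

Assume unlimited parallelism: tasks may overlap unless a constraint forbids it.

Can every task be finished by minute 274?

Yes

After its own release at minute 20, A can start at minute 20 and finishes at minute 90.
B cannot begin until A (finishes minute 90). It runs from minute 90 to 90 + 16 = minute 106.
For C: B (finishes minute 106); A (finishes minute 90). Taking the maximum gives a start of minute 106, and it finishes at 106 + 70 = minute 176.
D needs all of C (finishes minute 176, plus 20-minute gap → minute 196); A (finishes minute 90). That puts its earliest start at minute 196; it finishes at 196 + 50 = minute 246.
E cannot start until D (finishes minute 246); B (finishes minute 106); C (finishes minute 176, plus 5-minute gap → minute 181). The controlling bound is minute 246, so E finishes at 246 + 15 = minute 261.
Every task is finished by minute 261, which is no later than the deadline of 274, so the schedule is feasible.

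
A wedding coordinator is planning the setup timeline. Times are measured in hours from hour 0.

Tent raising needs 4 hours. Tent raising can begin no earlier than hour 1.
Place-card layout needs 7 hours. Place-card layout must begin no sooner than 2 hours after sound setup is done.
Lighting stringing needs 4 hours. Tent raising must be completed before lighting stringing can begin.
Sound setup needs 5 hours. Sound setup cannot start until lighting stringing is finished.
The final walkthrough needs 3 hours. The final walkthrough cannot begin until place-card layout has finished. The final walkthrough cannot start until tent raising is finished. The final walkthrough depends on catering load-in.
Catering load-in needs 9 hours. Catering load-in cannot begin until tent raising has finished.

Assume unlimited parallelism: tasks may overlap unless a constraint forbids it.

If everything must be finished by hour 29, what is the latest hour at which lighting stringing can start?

8

The final walkthrough must finish by hour 29; it takes 3 hours, so it must start by 29 − 3 = hour 26.
Place-card layout has to be done before the final walkthrough (must start by hour 26). That means finishing by hour 26, i.e. starting by 26 − 7 = hour 19.
Sound setup must finish before place-card layout (must start by hour 19, minus 2-hour gap → hour 17). With a 5-hour duration, sound setup must start by 17 − 5 = hour 12.
Lighting stringing must finish before sound setup (must start by hour 12). With a 4-hour duration, lighting stringing must start by 12 − 4 = hour 8.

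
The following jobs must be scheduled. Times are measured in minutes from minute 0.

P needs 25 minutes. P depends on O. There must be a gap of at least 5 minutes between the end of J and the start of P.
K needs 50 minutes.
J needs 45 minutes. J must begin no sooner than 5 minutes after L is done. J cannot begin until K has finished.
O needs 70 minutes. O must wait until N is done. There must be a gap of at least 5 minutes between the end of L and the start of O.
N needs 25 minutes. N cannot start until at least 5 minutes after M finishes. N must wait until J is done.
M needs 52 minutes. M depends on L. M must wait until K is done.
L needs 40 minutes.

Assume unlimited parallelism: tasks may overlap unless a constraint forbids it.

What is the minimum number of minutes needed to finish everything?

227

Nothing blocks L, so it runs from minute 0 to minute 40.
Nothing blocks K, so it runs from minute 0 to minute 50.
For M: L (finishes minute 40); K (finishes minute 50). Taking the maximum gives a start of minute 50, and it finishes at 50 + 52 = minute 102.
For J: L (finishes minute 40, plus 5-minute gap → minute 45); K (finishes minute 50). Taking the maximum gives a start of minute 50, and it finishes at 50 + 45 = minute 95.
For N: M (finishes minute 102, plus 5-minute gap → minute 107); J (finishes minute 95). Taking the maximum gives a start of minute 107, and it finishes at 107 + 25 = minute 132.
O needs all of N (finishes minute 132); L (finishes minute 40, plus 5-minute gap → minute 45). That puts its earliest start at minute 132; it finishes at 132 + 70 = minute 202.
For P: O (finishes minute 202); J (finishes minute 95, plus 5-minute gap → minute 100). Taking the maximum gives a start of minute 202, and it finishes at 202 + 25 = minute 227.
All tasks are finished once the last one completes. Finish times: J at 95, K at 50, L at 40, M at 102, N at 132, O at 202, P at 227. The latest is minute 227.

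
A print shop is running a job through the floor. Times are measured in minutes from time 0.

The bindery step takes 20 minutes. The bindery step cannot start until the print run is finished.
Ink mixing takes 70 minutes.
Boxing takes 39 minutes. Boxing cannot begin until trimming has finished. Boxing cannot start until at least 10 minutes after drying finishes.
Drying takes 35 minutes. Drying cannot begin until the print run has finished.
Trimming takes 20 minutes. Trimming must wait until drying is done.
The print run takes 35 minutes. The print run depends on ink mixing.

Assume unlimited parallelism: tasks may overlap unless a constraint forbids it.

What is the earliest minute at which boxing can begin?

Ink mixing can start immediately at minute 0; it finishes at minute 70.
The print run waits on ink mixing (finishes minute 70), so it starts at minute 70 and finishes at 70 + 35 = minute 105.
Drying waits on the print run (finishes minute 105), so it starts at minute 105 and finishes at 105 + 35 = minute 140.
Trimming waits on drying (finishes minute 140), so it starts at minute 140 and finishes at 140 + 20 = minute 160.
Boxing waits on trimming (finishes minute 160); drying (finishes minute 140, plus 10-minute gap → minute 150). The latest of these is minute 160, which is the earliest boxing can start.

160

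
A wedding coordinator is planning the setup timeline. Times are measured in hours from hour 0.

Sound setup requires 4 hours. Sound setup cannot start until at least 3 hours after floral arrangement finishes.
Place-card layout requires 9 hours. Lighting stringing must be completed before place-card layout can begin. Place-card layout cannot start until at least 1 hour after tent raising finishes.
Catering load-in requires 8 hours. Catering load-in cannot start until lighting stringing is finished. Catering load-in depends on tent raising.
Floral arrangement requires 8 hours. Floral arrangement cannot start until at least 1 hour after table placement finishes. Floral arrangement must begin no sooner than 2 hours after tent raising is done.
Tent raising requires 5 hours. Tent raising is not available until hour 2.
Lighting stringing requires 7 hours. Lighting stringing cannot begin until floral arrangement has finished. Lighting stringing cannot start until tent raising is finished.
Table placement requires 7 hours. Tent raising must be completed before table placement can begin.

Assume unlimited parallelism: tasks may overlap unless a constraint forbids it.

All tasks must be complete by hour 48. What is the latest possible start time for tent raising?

Catering load-in has no dependents, so it just needs to finish by hour 48. Starting by 48 − 8 = hour 40 achieves that.
Nothing follows place-card layout; the deadline of hour 48 is its only limit. It must start by 48 − 9 = hour 39.
Lighting stringing must finish in time for catering load-in (must start by hour 40); place-card layout (must start by hour 39). The tightest is hour 39, so lighting stringing must start by 39 − 7 = hour 32.
Sound setup has no dependents, so it just needs to finish by hour 48. Starting by 48 − 4 = hour 44 achieves that.
For floral arrangement: lighting stringing (must start by hour 32); sound setup (must start by hour 44, minus 3-hour gap → hour 41). The most restrictive is hour 32; with an 8-hour duration, floral arrangement must start by hour 24.
Since floral arrangement (must start by hour 24, minus 1-hour gap → hour 23) depends on it, table placement must finish by hour 23. Backing off its 7-hour duration gives a latest start of hour 16.
For tent raising: table placement (must start by hour 16); floral arrangement (must start by hour 24, minus 2-hour gap → hour 22); lighting stringing (must start by hour 32); catering load-in (must start by hour 40); place-card layout (must start by hour 39, minus 1-hour gap → hour 38). The most restrictive is hour 16; with a 5-hour duration, tent raising must start by hour 11.

11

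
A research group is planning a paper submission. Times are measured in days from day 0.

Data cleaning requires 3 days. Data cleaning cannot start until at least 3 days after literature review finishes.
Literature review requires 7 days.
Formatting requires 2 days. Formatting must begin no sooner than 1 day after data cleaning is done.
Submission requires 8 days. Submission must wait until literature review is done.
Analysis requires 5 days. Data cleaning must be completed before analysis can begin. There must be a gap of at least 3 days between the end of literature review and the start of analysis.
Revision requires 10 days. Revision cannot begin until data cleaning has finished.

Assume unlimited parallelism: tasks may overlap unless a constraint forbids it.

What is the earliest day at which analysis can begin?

Literature review can start immediately at day 0; it finishes at day 7.
Data cleaning waits on literature review (finishes day 7, plus 3-day gap → day 10), so it starts at day 10 and finishes at 10 + 3 = day 13.
Analysis waits on data cleaning (finishes day 13); literature review (finishes day 7, plus 3-day gap → day 10). The latest of these is day 13, which is the earliest analysis can start.

13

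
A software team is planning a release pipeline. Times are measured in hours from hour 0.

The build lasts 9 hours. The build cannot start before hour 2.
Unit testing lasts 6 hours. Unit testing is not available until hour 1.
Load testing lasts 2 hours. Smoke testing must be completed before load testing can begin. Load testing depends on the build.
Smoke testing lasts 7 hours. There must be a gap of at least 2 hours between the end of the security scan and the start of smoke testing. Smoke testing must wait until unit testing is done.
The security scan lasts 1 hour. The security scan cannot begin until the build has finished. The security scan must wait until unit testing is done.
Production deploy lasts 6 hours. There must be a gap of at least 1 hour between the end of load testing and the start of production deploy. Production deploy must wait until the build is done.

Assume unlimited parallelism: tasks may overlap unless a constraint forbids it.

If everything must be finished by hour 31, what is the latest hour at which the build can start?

3

Nothing follows production deploy; the deadline of hour 31 is its only limit. It must start by 31 − 6 = hour 25.
Load testing must finish before production deploy (must start by hour 25, minus 1-hour gap → hour 24). With a 2-hour duration, load testing must start by 24 − 2 = hour 22.
Smoke testing has to be done before load testing (must start by hour 22). That means finishing by hour 22, i.e. starting by 22 − 7 = hour 15.
Since smoke testing (must start by hour 15, minus 2-hour gap → hour 13) depends on it, the security scan must finish by hour 13. Backing off its 1-hour duration gives a latest start of hour 12.
The build feeds the security scan (must start by hour 12); load testing (must start by hour 22); production deploy (must start by hour 25). Taking the minimum, the build must finish by hour 12 and start by 12 − 9 = hour 3.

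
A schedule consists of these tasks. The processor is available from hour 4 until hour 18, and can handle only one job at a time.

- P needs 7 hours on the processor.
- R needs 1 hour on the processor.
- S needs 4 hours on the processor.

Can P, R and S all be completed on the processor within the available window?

The processor window is 18 − 4 = 14 hours.
Running back to back, the jobs need 7 + 1 + 4 = 12 hours on the processor.
Since 12 ≤ 14, they fit within the window.

Yes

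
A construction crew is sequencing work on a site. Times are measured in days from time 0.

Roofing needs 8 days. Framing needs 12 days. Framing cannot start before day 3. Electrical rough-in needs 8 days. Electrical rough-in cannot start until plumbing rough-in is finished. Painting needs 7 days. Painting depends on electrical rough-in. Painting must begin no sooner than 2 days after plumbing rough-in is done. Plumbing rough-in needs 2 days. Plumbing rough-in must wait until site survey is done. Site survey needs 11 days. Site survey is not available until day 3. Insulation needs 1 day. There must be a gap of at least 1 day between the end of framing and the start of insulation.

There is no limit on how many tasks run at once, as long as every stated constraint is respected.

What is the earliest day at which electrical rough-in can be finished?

After its own release at day 3, site survey can start at day 3 and finishes at day 14.
After site survey (finishes day 14), plumbing rough-in can start at day 14 and finishes at day 16.
After plumbing rough-in (finishes day 16), electrical rough-in can start at day 16 and finishes at day 24.

24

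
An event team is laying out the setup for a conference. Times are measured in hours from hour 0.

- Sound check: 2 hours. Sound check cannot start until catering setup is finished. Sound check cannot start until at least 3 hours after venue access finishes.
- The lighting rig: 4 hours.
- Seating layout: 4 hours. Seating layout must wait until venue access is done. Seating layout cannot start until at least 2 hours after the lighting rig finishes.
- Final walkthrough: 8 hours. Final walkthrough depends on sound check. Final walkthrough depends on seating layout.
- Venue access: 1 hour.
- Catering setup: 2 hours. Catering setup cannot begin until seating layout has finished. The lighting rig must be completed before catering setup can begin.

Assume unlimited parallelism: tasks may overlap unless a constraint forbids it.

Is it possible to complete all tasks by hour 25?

Nothing blocks the lighting rig, so it runs from hour 0 to hour 4.
Venue access has no prerequisites, so it starts at hour 0 and finishes at hour 1.
Seating layout has to wait for venue access (finishes hour 1); the lighting rig (finishes hour 4, plus 2-hour gap → hour 6). The latest of these is hour 6, so seating layout runs hour 6 to 6 + 4 = hour 10.
For catering setup: seating layout (finishes hour 10); the lighting rig (finishes hour 4). Taking the maximum gives a start of hour 10, and it finishes at 10 + 2 = hour 12.
Sound check cannot start until catering setup (finishes hour 12); venue access (finishes hour 1, plus 3-hour gap → hour 4). The controlling bound is hour 12, so sound check finishes at 12 + 2 = hour 14.
Final walkthrough cannot start until sound check (finishes hour 14); seating layout (finishes hour 10). The controlling bound is hour 14, so final walkthrough finishes at 14 + 8 = hour 22.
Every task is finished by hour 22, which is no later than the deadline of 25, so the schedule is feasible.

Yes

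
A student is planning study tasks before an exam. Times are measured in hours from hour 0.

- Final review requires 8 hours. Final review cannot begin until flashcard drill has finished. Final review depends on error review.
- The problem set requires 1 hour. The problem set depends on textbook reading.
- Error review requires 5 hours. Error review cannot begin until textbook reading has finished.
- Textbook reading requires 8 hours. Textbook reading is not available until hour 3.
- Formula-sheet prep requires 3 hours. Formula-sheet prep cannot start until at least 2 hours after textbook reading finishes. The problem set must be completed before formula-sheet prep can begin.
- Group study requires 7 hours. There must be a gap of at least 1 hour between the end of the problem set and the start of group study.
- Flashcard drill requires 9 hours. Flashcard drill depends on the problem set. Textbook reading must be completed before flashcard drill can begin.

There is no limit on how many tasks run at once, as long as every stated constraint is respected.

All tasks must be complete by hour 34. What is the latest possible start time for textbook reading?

8

Final review has no dependents, so it just needs to finish by hour 34. Starting by 34 − 8 = hour 26 achieves that.
Flashcard drill has to be done before final review (must start by hour 26). That means finishing by hour 26, i.e. starting by 26 − 9 = hour 17.
Nothing follows group study; the deadline of hour 34 is its only limit. It must start by 34 − 7 = hour 27.
Formula-sheet prep has no dependents, so it just needs to finish by hour 34. Starting by 34 − 3 = hour 31 achieves that.
The problem set has several dependents: flashcard drill (must start by hour 17); group study (must start by hour 27, minus 1-hour gap → hour 26); formula-sheet prep (must start by hour 31). The earliest of those limits is hour 17, so the problem set must start by 17 − 1 = hour 16.
Error review has to be done before final review (must start by hour 26). That means finishing by hour 26, i.e. starting by 26 − 5 = hour 21.
Textbook reading feeds the problem set (must start by hour 16); flashcard drill (must start by hour 17); error review (must start by hour 21); formula-sheet prep (must start by hour 31, minus 2-hour gap → hour 29). Taking the minimum, textbook reading must finish by hour 16 and start by 16 − 8 = hour 8.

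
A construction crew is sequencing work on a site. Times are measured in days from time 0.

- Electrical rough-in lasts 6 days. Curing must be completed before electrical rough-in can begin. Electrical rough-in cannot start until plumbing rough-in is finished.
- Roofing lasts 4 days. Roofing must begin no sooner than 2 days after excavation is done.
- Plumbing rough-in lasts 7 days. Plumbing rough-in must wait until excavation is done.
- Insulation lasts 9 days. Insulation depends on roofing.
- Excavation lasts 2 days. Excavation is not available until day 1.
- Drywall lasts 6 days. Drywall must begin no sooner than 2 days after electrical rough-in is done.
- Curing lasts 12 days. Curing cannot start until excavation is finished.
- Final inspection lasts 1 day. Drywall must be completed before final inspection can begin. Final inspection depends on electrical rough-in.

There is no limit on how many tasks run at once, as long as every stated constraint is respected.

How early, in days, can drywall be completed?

29

Excavation waits on its own release at day 1, so it starts at day 1 and finishes at 1 + 2 = day 3.
Plumbing rough-in waits on excavation (finishes day 3), so it starts at day 3 and finishes at 3 + 7 = day 10.
After excavation (finishes day 3), curing can start at day 3 and finishes at day 15.
For electrical rough-in: curing (finishes day 15); plumbing rough-in (finishes day 10). Taking the maximum gives a start of day 15, and it finishes at 15 + 6 = day 21.
Drywall cannot begin until electrical rough-in (finishes day 21, plus 2-day gap → day 23). It runs from day 23 to 23 + 6 = day 29.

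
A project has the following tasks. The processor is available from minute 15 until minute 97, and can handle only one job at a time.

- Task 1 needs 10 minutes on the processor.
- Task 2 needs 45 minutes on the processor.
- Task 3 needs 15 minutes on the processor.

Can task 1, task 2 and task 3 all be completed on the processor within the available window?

The processor window is 97 − 15 = 82 minutes.
Running back to back, the jobs need 10 + 45 + 15 = 70 minutes on the processor.
Since 70 ≤ 82, they fit within the window.

Yes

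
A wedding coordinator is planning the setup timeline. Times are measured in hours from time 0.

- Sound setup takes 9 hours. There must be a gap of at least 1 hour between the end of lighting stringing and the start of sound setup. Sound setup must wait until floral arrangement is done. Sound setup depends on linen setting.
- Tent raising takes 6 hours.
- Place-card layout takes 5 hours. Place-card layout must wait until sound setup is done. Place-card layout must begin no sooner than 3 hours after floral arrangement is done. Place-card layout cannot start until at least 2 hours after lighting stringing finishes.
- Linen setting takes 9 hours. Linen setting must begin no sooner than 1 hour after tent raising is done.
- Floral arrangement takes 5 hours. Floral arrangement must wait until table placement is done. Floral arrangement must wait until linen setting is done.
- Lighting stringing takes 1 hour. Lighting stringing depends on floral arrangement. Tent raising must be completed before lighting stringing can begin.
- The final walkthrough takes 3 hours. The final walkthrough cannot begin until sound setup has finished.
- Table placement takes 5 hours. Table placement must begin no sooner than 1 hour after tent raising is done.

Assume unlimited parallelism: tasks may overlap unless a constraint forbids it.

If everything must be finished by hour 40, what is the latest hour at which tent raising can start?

3

Place-card layout has no dependents, so it just needs to finish by hour 40. Starting by 40 − 5 = hour 35 achieves that.
To finish by hour 40, the final walkthrough (duration 3) must start no later than hour 37.
Sound setup must finish in time for place-card layout (must start by hour 35); the final walkthrough (must start by hour 37). The tightest is hour 35, so sound setup must start by 35 − 9 = hour 26.
Lighting stringing has several dependents: sound setup (must start by hour 26, minus 1-hour gap → hour 25); place-card layout (must start by hour 35, minus 2-hour gap → hour 33). The earliest of those limits is hour 25, so lighting stringing must start by 25 − 1 = hour 24.
Floral arrangement must finish in time for lighting stringing (must start by hour 24); sound setup (must start by hour 26); place-card layout (must start by hour 35, minus 3-hour gap → hour 32). The tightest is hour 24, so floral arrangement must start by 24 − 5 = hour 19.
Table placement has to be done before floral arrangement (must start by hour 19). That means finishing by hour 19, i.e. starting by 19 − 5 = hour 14.
Linen setting must finish in time for floral arrangement (must start by hour 19); sound setup (must start by hour 26). The tightest is hour 19, so linen setting must start by 19 − 9 = hour 10.
Tent raising has several dependents: table placement (must start by hour 14, minus 1-hour gap → hour 13); linen setting (must start by hour 10, minus 1-hour gap → hour 9); lighting stringing (must start by hour 24). The earliest of those limits is hour 9, so tent raising must start by 9 − 6 = hour 3.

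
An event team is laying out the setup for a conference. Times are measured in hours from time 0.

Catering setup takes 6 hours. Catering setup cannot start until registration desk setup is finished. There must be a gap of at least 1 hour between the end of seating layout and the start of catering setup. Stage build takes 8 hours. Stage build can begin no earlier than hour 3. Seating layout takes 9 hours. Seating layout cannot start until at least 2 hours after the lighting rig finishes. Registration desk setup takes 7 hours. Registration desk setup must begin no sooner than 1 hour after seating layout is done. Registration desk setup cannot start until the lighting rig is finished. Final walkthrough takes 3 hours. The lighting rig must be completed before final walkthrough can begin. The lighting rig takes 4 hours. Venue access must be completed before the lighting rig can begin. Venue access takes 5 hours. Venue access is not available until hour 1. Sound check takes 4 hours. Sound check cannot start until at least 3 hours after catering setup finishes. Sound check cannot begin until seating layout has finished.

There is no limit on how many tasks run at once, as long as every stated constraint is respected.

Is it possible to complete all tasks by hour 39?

Stage build cannot begin until its own release at hour 3. It runs from hour 3 to 3 + 8 = hour 11.
Venue access waits on its own release at hour 1, so it starts at hour 1 and finishes at 1 + 5 = hour 6.
The lighting rig cannot begin until venue access (finishes hour 6). It runs from hour 6 to 6 + 4 = hour 10.
Final walkthrough waits on the lighting rig (finishes hour 10), so it starts at hour 10 and finishes at 10 + 3 = hour 13.
Seating layout waits on the lighting rig (finishes hour 10, plus 2-hour gap → hour 12), so it starts at hour 12 and finishes at 12 + 9 = hour 21.
Registration desk setup has to wait for seating layout (finishes hour 21, plus 1-hour gap → hour 22); the lighting rig (finishes hour 10). The latest of these is hour 22, so registration desk setup runs hour 22 to 22 + 7 = hour 29.
For catering setup: registration desk setup (finishes hour 29); seating layout (finishes hour 21, plus 1-hour gap → hour 22). Taking the maximum gives a start of hour 29, and it finishes at 29 + 6 = hour 35.
Sound check needs all of catering setup (finishes hour 35, plus 3-hour gap → hour 38); seating layout (finishes hour 21). That puts its earliest start at hour 38; it finishes at 38 + 4 = hour 42.
The earliest everything can be done is hour 42, which is after the deadline of 39, so it is not possible.

No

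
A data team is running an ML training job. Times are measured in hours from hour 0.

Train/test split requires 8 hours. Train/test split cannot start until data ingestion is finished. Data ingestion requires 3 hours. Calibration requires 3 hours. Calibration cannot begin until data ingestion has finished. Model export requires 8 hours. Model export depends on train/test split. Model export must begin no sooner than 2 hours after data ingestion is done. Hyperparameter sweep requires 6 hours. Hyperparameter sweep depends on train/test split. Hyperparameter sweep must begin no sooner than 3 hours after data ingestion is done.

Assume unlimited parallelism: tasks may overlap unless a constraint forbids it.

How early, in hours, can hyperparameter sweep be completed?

Data ingestion can start immediately at hour 0; it finishes at hour 3.
Train/test split cannot begin until data ingestion (finishes hour 3). It runs from hour 3 to 3 + 8 = hour 11.
Hyperparameter sweep cannot start until train/test split (finishes hour 11); data ingestion (finishes hour 3, plus 3-hour gap → hour 6). The controlling bound is hour 11, so hyperparameter sweep finishes at 11 + 6 = hour 17.

17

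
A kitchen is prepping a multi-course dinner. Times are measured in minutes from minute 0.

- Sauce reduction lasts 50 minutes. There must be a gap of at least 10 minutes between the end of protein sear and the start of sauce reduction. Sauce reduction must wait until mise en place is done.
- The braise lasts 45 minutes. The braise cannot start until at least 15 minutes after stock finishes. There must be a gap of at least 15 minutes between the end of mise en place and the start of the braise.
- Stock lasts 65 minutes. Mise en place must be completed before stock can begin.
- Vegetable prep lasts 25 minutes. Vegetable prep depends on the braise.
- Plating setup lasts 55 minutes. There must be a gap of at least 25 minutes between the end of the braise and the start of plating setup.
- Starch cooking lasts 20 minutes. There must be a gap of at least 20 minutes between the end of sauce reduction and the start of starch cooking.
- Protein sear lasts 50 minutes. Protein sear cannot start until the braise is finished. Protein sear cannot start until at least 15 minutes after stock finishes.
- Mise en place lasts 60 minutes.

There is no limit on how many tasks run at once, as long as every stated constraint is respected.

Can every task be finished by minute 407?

Nothing blocks mise en place, so it runs from minute 0 to minute 60.
Stock waits on mise en place (finishes minute 60), so it starts at minute 60 and finishes at 60 + 65 = minute 125.
The braise cannot start until stock (finishes minute 125, plus 15-minute gap → minute 140); mise en place (finishes minute 60, plus 15-minute gap → minute 75). The controlling bound is minute 140, so the braise finishes at 140 + 45 = minute 185.
Plating setup cannot begin until the braise (finishes minute 185, plus 25-minute gap → minute 210). It runs from minute 210 to 210 + 55 = minute 265.
Vegetable prep waits on the braise (finishes minute 185), so it starts at minute 185 and finishes at 185 + 25 = minute 210.
Protein sear cannot start until the braise (finishes minute 185); stock (finishes minute 125, plus 15-minute gap → minute 140). The controlling bound is minute 185, so protein sear finishes at 185 + 50 = minute 235.
For sauce reduction: protein sear (finishes minute 235, plus 10-minute gap → minute 245); mise en place (finishes minute 60). Taking the maximum gives a start of minute 245, and it finishes at 245 + 50 = minute 295.
After sauce reduction (finishes minute 295, plus 20-minute gap → minute 315), starch cooking can start at minute 315 and finishes at minute 335.
Every task is finished by minute 335, which is no later than the deadline of 407, so the schedule is feasible.

Yes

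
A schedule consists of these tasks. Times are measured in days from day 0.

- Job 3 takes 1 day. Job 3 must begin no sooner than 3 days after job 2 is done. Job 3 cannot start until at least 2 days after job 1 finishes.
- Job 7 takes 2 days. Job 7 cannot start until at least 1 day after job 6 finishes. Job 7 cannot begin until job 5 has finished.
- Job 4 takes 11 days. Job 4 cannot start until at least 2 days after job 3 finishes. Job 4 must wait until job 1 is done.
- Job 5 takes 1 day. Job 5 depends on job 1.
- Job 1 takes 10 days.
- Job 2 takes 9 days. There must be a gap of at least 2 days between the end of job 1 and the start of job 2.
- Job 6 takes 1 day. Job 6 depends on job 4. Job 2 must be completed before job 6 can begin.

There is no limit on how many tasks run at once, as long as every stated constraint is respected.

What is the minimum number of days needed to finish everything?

Job 1 can start immediately at day 0; it finishes at day 10.
Job 5 waits on job 1 (finishes day 10), so it starts at day 10 and finishes at 10 + 1 = day 11.
Job 2 cannot begin until job 1 (finishes day 10, plus 2-day gap → day 12). It runs from day 12 to 12 + 9 = day 21.
For job 3: job 2 (finishes day 21, plus 3-day gap → day 24); job 1 (finishes day 10, plus 2-day gap → day 12). Taking the maximum gives a start of day 24, and it finishes at 24 + 1 = day 25.
Job 4 needs all of job 3 (finishes day 25, plus 2-day gap → day 27); job 1 (finishes day 10). That puts its earliest start at day 27; it finishes at 27 + 11 = day 38.
For job 6: job 4 (finishes day 38); job 2 (finishes day 21). Taking the maximum gives a start of day 38, and it finishes at 38 + 1 = day 39.
Job 7 has to wait for job 6 (finishes day 39, plus 1-day gap → day 40); job 5 (finishes day 11). The latest of these is day 40, so job 7 runs day 40 to 40 + 2 = day 42.
All tasks are finished once the last one completes. Finish times: Job 1 at 10, Job 2 at 21, Job 3 at 25, Job 4 at 38, Job 5 at 11, Job 6 at 39, Job 7 at 42. The latest is day 42.

42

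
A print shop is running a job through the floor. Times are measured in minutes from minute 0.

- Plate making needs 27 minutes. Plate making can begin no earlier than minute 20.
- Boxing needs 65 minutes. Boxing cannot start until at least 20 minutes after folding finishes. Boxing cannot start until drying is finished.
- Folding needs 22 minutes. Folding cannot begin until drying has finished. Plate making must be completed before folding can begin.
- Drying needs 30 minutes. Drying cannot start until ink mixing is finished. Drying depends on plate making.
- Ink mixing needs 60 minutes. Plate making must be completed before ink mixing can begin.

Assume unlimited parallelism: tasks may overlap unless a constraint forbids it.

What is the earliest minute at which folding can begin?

137

Plate making cannot begin until its own release at minute 20. It runs from minute 20 to 20 + 27 = minute 47.
After plate making (finishes minute 47), ink mixing can start at minute 47 and finishes at minute 107.
Drying cannot start until ink mixing (finishes minute 107); plate making (finishes minute 47). The controlling bound is minute 107, so drying finishes at 107 + 30 = minute 137.
Folding waits on drying (finishes minute 137); plate making (finishes minute 47). The latest of these is minute 137, which is the earliest folding can start.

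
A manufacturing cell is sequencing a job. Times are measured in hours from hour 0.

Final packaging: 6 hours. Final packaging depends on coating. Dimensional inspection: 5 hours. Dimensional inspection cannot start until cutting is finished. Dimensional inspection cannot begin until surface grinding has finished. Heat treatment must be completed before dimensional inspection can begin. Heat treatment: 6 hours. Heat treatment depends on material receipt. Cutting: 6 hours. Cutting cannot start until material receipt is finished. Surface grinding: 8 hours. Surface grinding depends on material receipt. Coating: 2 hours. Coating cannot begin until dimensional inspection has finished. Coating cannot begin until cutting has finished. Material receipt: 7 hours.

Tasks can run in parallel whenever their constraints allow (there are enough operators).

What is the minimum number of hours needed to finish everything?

Nothing blocks material receipt, so it runs from hour 0 to hour 7.
Surface grinding waits on material receipt (finishes hour 7), so it starts at hour 7 and finishes at 7 + 8 = hour 15.
After material receipt (finishes hour 7), heat treatment can start at hour 7 and finishes at hour 13.
Cutting waits on material receipt (finishes hour 7), so it starts at hour 7 and finishes at 7 + 6 = hour 13.
Dimensional inspection needs all of cutting (finishes hour 13); surface grinding (finishes hour 15); heat treatment (finishes hour 13). That puts its earliest start at hour 15; it finishes at 15 + 5 = hour 20.
Coating cannot start until dimensional inspection (finishes hour 20); cutting (finishes hour 13). The controlling bound is hour 20, so coating finishes at 20 + 2 = hour 22.
Final packaging cannot begin until coating (finishes hour 22). It runs from hour 22 to 22 + 6 = hour 28.
All tasks are finished once the last one completes. Finish times: Material receipt at 7, Cutting at 13, Heat treatment at 13, Surface grinding at 15, Dimensional inspection at 20, Coating at 22, Final packaging at 28. The latest is hour 28.

28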